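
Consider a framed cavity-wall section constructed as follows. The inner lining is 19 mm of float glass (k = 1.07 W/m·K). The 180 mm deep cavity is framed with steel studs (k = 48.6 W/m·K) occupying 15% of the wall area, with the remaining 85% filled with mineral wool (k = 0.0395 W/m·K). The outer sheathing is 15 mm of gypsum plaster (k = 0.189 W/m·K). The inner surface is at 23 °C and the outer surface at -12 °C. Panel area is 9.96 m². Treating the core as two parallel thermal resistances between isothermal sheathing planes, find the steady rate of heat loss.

Q ≈ 2860 W

Sheathing layers in series; stud and cavity paths in parallel between them.
R_inner = 0.019/(1.07×9.96) = 0.001783 K/W
R_stud  = 0.18/(48.6×0.15×9.96) = 0.002479 K/W
R_cav   = 0.18/(0.0395×0.85×9.96) = 0.5383 K/W
1/R_core = 1/R_stud + 1/R_cav → R_core = 0.002468 K/W
R_outer = 0.015/(0.189×9.96) = 0.007968 K/W
R_total = 0.01222 K/W
Q = ΔT/R_total = 35/0.01222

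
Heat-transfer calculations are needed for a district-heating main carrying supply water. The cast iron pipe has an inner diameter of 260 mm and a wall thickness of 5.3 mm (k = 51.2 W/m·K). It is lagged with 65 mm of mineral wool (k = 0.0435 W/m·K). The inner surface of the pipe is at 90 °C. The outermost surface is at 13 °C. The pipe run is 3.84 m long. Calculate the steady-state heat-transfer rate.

Radial resistances (cylindrical: R_cond = ln(r_o/r_i)/(2πkL), R_conv = 1/(h·2πrL)):
R_cast iron pipe wall = ln(135.3/130)/(2π×51.2×3.84) = 3.235×10^-5 K/W
R_mineral wool = ln(200.3/135.3)/(2π×0.0435×3.84) = 0.3738 K/W
R_total = 0.3738 K/W
Q = ΔT/R_total = 77/0.3738

Q ≈ 206 W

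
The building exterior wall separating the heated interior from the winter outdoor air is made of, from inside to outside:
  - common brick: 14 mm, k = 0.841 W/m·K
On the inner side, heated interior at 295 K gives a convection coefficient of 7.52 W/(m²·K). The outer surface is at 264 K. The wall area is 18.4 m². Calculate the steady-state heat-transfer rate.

Q ≈ 3810 W

Series thermal resistances:
R_inner film = 1/(h_i·A) = 1/(7.52×18.4) = 0.007227 K/W
R_common brick = L/(kA) = 0.014/(0.841×18.4) = 9.047×10^-4 K/W
R_total = 0.008132 K/W
Q = ΔT / R_total = 31 / 0.008132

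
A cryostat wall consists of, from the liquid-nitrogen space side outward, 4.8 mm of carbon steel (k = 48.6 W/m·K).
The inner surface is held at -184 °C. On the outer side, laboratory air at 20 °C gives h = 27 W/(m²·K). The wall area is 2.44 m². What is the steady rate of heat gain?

Model the wall as resistances in series:
R_carbon steel = L/(kA) = 0.0048/(48.6×2.44) = 4.048×10^-5 K/W
R_outer film = 1/(h_o·A) = 1/(27×2.44) = 0.01518 K/W
R_total = 0.01522 K/W
Q = ΔT / R_total = 204 / 0.01522

Q ≈ 13400 W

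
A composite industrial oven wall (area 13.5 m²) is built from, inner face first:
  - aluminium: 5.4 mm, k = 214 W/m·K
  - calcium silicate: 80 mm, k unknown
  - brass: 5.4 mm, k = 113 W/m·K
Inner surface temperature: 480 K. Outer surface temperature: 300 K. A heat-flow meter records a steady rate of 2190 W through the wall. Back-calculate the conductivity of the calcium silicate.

k ≈ 0.0721 W/(m·K)

Thermal resistances in series:
R_aluminium = L/(kA) = 0.0054/(214×13.5) = 1.869×10^-6 K/W
R_brass = L/(kA) = 0.0054/(113×13.5) = 3.54×10^-6 K/W
Sum of known resistances R_other = 5.409×10^-6 K/W
Total R = ΔT/Q = 180/2190 = 0.08219 K/W
R_calcium silicate = R_total − R_other = 0.08219 K/W
k = L/(R·A) = 0.08/(0.08219×13.5)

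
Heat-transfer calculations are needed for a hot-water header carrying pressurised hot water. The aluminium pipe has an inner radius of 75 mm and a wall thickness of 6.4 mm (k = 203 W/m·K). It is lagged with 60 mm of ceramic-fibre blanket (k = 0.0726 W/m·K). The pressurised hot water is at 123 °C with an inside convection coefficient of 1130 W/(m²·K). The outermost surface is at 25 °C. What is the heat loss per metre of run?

q′ ≈ 80.8 W/m

For a radial system each layer contributes R = ln(r_out/r_in)/(2πkL); films add R = 1/(hA).
R_inner film = 1/(h_i·2πr₁L) = 1/(1130×2π×0.075×1) = 0.001878 K/W
R_aluminium pipe wall = ln(81.4/75)/(2π×203×1) = 6.42×10^-5 K/W
R_ceramic-fibre blanket = ln(141.4/81.4)/(2π×0.0726×1) = 1.211 K/W
R_total = 1.213 K/W
Q = ΔT/R_total = 98/1.213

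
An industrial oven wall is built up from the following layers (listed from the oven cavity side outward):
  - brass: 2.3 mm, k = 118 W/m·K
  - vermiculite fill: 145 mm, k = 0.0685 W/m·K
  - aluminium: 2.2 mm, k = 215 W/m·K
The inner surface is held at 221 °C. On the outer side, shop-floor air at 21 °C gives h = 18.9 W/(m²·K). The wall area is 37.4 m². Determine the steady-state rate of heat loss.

Q ≈ 3450 W

Thermal resistances in series:
R_brass = L/(kA) = 0.0023/(118×37.4) = 5.212×10^-7 K/W
R_vermiculite fill = L/(kA) = 0.145/(0.0685×37.4) = 0.0566 K/W
R_aluminium = L/(kA) = 0.0022/(215×37.4) = 2.736×10^-7 K/W
R_outer film = 1/(h_o·A) = 1/(18.9×37.4) = 0.001415 K/W
R_total = 0.05801 K/W
Q = ΔT / R_total = 200 / 0.05801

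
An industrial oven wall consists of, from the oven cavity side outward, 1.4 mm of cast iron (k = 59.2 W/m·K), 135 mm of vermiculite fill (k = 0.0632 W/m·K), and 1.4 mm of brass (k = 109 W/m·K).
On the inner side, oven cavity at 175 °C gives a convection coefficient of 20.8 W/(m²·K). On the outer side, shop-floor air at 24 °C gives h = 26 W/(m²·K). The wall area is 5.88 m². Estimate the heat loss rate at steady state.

Thermal resistances in series:
R_inner film = 1/(h_i·A) = 1/(20.8×5.88) = 0.008176 K/W
R_cast iron = L/(kA) = 0.0014/(59.2×5.88) = 4.022×10^-6 K/W
R_vermiculite fill = L/(kA) = 0.135/(0.0632×5.88) = 0.3633 K/W
R_brass = L/(kA) = 0.0014/(109×5.88) = 2.184×10^-6 K/W
R_outer film = 1/(h_o·A) = 1/(26×5.88) = 0.006541 K/W
R_total = 0.378 K/W
Q = ΔT / R_total = 151 / 0.378

Q ≈ 399 W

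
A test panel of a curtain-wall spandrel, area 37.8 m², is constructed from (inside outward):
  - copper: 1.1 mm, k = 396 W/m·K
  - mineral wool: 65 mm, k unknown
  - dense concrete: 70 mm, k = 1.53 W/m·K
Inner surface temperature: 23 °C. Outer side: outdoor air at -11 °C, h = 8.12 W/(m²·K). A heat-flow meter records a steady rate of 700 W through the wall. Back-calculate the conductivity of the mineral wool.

Thermal resistances in series:
R_copper = L/(kA) = 0.0011/(396×37.8) = 7.349×10^-8 K/W
R_dense concrete = L/(kA) = 0.07/(1.53×37.8) = 0.00121 K/W
R_outer film = 1/(h_o·A) = 1/(8.12×37.8) = 0.003258 K/W
Sum of known resistances R_other = 0.004468 K/W
Total R = ΔT/Q = 34/700 = 0.04857 K/W
R_mineral wool = R_total − R_other = 0.0441 K/W
k = L/(R·A) = 0.065/(0.0441×37.8)

k ≈ 0.039 W/(m·K)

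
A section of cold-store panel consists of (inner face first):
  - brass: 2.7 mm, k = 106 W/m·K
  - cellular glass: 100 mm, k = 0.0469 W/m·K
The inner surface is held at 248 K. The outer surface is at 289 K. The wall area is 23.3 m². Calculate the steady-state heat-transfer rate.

Q ≈ 448 W

Model the wall as resistances in series:
R_brass = L/(kA) = 0.0027/(106×23.3) = 1.093×10^-6 K/W
R_cellular glass = L/(kA) = 0.1/(0.0469×23.3) = 0.09151 K/W
R_total = 0.09151 K/W
Q = ΔT / R_total = 41 / 0.09151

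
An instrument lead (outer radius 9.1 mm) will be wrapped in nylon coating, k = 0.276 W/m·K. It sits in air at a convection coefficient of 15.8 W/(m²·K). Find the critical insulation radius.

For a cylinder r_cr = k/h = 0.276/15.8
r_cr = 17.5 mm; since the bare radius (9.1 mm) is below r_cr, adding a thin layer of insulation will *increase* heat loss.

r_cr ≈ 17.5 mm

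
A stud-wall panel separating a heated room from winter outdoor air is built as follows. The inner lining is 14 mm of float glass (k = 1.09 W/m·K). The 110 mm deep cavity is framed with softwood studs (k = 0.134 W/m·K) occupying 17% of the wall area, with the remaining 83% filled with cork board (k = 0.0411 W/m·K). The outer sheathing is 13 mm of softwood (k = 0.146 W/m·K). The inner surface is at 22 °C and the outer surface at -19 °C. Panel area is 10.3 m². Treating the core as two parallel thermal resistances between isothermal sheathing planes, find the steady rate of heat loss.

Sheathing layers in series; stud and cavity paths in parallel between them.
R_inner = 0.014/(1.09×10.3) = 0.001247 K/W
R_stud  = 0.11/(0.134×0.17×10.3) = 0.4688 K/W
R_cav   = 0.11/(0.0411×0.83×10.3) = 0.3131 K/W
1/R_core = 1/R_stud + 1/R_cav → R_core = 0.1877 K/W
R_outer = 0.013/(0.146×10.3) = 0.008645 K/W
R_total = 0.1976 K/W
Q = ΔT/R_total = 41/0.1976

Q ≈ 207 W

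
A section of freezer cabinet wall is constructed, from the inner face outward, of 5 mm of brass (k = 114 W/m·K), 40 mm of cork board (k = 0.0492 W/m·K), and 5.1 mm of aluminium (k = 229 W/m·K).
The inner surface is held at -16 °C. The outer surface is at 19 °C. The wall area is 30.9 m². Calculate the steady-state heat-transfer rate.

Q ≈ 1330 W

Treating each layer as a thermal resistance in series:
R_brass = L/(kA) = 0.005/(114×30.9) = 1.419×10^-6 K/W
R_cork board = L/(kA) = 0.04/(0.0492×30.9) = 0.02631 K/W
R_aluminium = L/(kA) = 0.0051/(229×30.9) = 7.207×10^-7 K/W
R_total = 0.02631 K/W
Q = ΔT / R_total = 35 / 0.02631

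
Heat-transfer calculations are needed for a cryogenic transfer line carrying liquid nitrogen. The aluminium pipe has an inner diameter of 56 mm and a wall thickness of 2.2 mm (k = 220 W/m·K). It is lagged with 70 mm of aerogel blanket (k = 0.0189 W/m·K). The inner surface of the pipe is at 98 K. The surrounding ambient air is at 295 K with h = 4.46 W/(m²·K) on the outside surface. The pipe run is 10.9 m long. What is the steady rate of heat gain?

Q ≈ 205 W

Per-layer cylindrical resistances, series-summed:
R_aluminium pipe wall = ln(30.2/28)/(2π×220×10.9) = 5.02×10^-6 K/W
R_aerogel blanket = ln(100.2/30.2)/(2π×0.0189×10.9) = 0.9266 K/W
R_outer film = 1/(h_o·2πr_oL) = 1/(4.46×2π×0.1002×10.9) = 0.03267 K/W
R_total = 0.9592 K/W
Q = ΔT/R_total = 197/0.9592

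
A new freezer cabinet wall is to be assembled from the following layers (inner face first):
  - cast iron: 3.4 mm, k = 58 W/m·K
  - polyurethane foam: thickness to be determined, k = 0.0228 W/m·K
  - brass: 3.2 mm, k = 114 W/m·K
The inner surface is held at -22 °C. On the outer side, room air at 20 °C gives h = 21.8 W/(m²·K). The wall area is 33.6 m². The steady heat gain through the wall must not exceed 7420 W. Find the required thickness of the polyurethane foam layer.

L ≈ 3.29 mm

Model the wall as resistances in series:
R_cast iron = L/(kA) = 0.0034/(58×33.6) = 1.745×10^-6 K/W
R_brass = L/(kA) = 0.0032/(114×33.6) = 8.354×10^-7 K/W
R_outer film = 1/(h_o·A) = 1/(21.8×33.6) = 0.001365 K/W
Sum of the known resistances R_other = 0.001368 K/W
Required total resistance R_tot = ΔT/Q_allow = 42/7420 = 0.00566 K/W
R_polyurethane foam = R_tot − R_other = 0.004293 K/W
L = R·k·A = 0.004293×0.0228×33.6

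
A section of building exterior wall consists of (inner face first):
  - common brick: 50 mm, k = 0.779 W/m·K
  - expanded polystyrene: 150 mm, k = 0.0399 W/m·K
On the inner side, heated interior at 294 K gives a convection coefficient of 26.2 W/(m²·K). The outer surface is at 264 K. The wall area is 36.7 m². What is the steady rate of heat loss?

Q ≈ 285 W

Model the wall as resistances in series:
R_inner film = 1/(h_i·A) = 1/(26.2×36.7) = 0.00104 K/W
R_common brick = L/(kA) = 0.05/(0.779×36.7) = 0.001749 K/W
R_expanded polystyrene = L/(kA) = 0.15/(0.0399×36.7) = 0.1024 K/W
R_total = 0.1052 K/W
Q = ΔT / R_total = 30 / 0.1052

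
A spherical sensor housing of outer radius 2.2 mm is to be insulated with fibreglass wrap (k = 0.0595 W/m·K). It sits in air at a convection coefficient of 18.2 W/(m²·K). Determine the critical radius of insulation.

For a sphere r_cr = 2k/h = 2×0.0595/18.2
r_cr = 6.54 mm; since the bare radius (2.2 mm) is below r_cr, adding a thin layer of insulation will *increase* heat loss.

r_cr ≈ 6.54 mm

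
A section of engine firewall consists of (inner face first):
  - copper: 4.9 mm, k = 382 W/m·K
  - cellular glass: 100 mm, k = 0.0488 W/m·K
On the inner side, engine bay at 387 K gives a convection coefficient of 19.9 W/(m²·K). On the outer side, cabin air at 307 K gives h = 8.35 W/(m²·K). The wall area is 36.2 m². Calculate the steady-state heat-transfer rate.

Model the wall as resistances in series:
R_inner film = 1/(h_i·A) = 1/(19.9×36.2) = 0.001388 K/W
R_copper = L/(kA) = 0.0049/(382×36.2) = 3.543×10^-7 K/W
R_cellular glass = L/(kA) = 0.1/(0.0488×36.2) = 0.05661 K/W
R_outer film = 1/(h_o·A) = 1/(8.35×36.2) = 0.003308 K/W
R_total = 0.0613 K/W
Q = ΔT / R_total = 80 / 0.0613

Q ≈ 1300 W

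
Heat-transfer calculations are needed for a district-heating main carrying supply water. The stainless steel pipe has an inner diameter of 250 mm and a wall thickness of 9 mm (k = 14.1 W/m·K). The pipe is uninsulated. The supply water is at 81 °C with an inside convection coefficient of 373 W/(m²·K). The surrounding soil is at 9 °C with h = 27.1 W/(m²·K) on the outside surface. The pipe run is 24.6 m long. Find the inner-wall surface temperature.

Cylindrical conduction, so R = ln(r₂/r₁)/(2πkL) per layer, in series:
R_inner film = 1/(h_i·2πr₁L) = 1/(373×2π×0.125×24.6) = 1.388×10^-4 K/W
R_stainless steel pipe wall = ln(134/125)/(2π×14.1×24.6) = 3.19×10^-5 K/W
R_outer film = 1/(h_o·2πr_oL) = 1/(27.1×2π×0.134×24.6) = 0.001782 K/W
R_total = 0.001952 K/W
Q = ΔT/R_total = 72/0.001952
Q = 36900 W
T_interface = T_inner − Q·ΣR(inner→interface) = 81 − 36900×1.388×10^-4

T ≈ 75.9 °C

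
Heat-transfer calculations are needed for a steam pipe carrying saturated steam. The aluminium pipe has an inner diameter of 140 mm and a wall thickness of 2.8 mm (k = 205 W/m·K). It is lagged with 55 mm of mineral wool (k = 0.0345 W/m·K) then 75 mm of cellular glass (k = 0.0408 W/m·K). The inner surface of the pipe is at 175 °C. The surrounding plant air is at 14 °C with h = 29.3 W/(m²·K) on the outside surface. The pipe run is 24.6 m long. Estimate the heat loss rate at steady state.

Cylindrical conduction, so R = ln(r₂/r₁)/(2πkL) per layer, in series:
R_aluminium pipe wall = ln(72.8/70)/(2π×205×24.6) = 1.238×10^-6 K/W
R_mineral wool = ln(127.8/72.8)/(2π×0.0345×24.6) = 0.1055 K/W
R_cellular glass = ln(202.8/127.8)/(2π×0.0408×24.6) = 0.07322 K/W
R_outer film = 1/(h_o·2πr_oL) = 1/(29.3×2π×0.2028×24.6) = 0.001089 K/W
R_total = 0.1798 K/W
Q = ΔT/R_total = 161/0.1798

Q ≈ 895 W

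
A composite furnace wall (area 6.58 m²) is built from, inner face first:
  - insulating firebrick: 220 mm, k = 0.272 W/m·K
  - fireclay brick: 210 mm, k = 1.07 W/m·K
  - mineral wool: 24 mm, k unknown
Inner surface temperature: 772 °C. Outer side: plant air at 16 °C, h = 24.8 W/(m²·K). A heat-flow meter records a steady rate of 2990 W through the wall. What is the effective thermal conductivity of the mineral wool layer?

Treating each layer as a thermal resistance in series:
R_insulating firebrick = L/(kA) = 0.22/(0.272×6.58) = 0.1229 K/W
R_fireclay brick = L/(kA) = 0.21/(1.07×6.58) = 0.02983 K/W
R_outer film = 1/(h_o·A) = 1/(24.8×6.58) = 0.006128 K/W
Sum of known resistances R_other = 0.1589 K/W
Total R = ΔT/Q = 756/2990 = 0.2528 K/W
R_mineral wool = R_total − R_other = 0.09397 K/W
k = L/(R·A) = 0.024/(0.09397×6.58)

k ≈ 0.0388 W/(m·K)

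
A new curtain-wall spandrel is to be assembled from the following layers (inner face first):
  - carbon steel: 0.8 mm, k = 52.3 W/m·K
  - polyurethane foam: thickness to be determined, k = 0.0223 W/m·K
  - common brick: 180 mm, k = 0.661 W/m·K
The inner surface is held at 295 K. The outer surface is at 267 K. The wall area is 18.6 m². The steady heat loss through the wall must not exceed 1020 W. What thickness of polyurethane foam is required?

L ≈ 5.31 mm

Treating each layer as a thermal resistance in series:
R_carbon steel = L/(kA) = 0.0008/(52.3×18.6) = 8.224×10^-7 K/W
R_common brick = L/(kA) = 0.18/(0.661×18.6) = 0.01464 K/W
Sum of the known resistances R_other = 0.01464 K/W
Required total resistance R_tot = ΔT/Q_allow = 28/1020 = 0.02745 K/W
R_polyurethane foam = R_tot − R_other = 0.01281 K/W
L = R·k·A = 0.01281×0.0223×18.6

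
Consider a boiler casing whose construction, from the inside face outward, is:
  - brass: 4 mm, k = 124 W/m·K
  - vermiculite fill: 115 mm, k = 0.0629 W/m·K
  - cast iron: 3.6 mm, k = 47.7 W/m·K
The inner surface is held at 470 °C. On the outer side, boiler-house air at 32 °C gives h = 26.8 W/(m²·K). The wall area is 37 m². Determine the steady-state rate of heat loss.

Thermal resistances in series:
R_brass = L/(kA) = 0.004/(124×37) = 8.718×10^-7 K/W
R_vermiculite fill = L/(kA) = 0.115/(0.0629×37) = 0.04941 K/W
R_cast iron = L/(kA) = 0.0036/(47.7×37) = 2.04×10^-6 K/W
R_outer film = 1/(h_o·A) = 1/(26.8×37) = 0.001008 K/W
R_total = 0.05042 K/W
Q = ΔT / R_total = 438 / 0.05042

Q ≈ 8690 W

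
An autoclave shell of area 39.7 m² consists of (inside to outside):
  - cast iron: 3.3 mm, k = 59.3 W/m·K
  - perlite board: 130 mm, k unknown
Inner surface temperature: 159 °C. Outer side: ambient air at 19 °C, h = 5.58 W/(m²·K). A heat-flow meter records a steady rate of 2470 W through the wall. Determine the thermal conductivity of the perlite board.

Model the wall as resistances in series:
R_cast iron = L/(kA) = 0.0033/(59.3×39.7) = 1.402×10^-6 K/W
R_outer film = 1/(h_o·A) = 1/(5.58×39.7) = 0.004514 K/W
Sum of known resistances R_other = 0.004516 K/W
Total R = ΔT/Q = 140/2470 = 0.05668 K/W
R_perlite board = R_total − R_other = 0.05216 K/W
k = L/(R·A) = 0.13/(0.05216×39.7)

k ≈ 0.0628 W/(m·K)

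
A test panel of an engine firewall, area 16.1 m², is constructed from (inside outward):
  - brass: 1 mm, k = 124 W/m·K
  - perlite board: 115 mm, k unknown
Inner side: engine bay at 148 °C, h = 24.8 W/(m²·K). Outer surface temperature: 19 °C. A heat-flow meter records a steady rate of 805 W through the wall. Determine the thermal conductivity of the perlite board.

Model the wall as resistances in series:
R_inner film = 1/(h_i·A) = 1/(24.8×16.1) = 0.002505 K/W
R_brass = L/(kA) = 0.001/(124×16.1) = 5.009×10^-7 K/W
Sum of known resistances R_other = 0.002505 K/W
Total R = ΔT/Q = 129/805 = 0.1602 K/W
R_perlite board = R_total − R_other = 0.1577 K/W
k = L/(R·A) = 0.115/(0.1577×16.1)

k ≈ 0.0453 W/(m·K)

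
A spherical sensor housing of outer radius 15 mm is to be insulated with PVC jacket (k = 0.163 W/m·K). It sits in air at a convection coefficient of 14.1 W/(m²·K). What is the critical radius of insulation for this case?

r_cr ≈ 23.1 mm

For a sphere r_cr = 2k/h = 2×0.163/14.1
r_cr = 23.1 mm; since the bare radius (15 mm) is below r_cr, adding a thin layer of insulation will *increase* heat loss.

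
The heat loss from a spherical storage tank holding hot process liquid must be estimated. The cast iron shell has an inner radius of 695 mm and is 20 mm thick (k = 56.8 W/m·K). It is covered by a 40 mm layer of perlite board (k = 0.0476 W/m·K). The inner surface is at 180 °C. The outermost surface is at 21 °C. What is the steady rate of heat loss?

Q ≈ 1280 W

For a spherical shell R = (1/r₁ − 1/r₂)/(4πk); film R = 1/(h·4πr²). In series:
R_cast iron shell = (1/0.695 − 1/0.715)/(4π×56.8) = 5.639×10^-5 K/W
R_perlite board = (1/0.715 − 1/0.755)/(4π×0.0476) = 0.1239 K/W
R_total = 0.1239 K/W
Q = ΔT/R_total = 159/0.1239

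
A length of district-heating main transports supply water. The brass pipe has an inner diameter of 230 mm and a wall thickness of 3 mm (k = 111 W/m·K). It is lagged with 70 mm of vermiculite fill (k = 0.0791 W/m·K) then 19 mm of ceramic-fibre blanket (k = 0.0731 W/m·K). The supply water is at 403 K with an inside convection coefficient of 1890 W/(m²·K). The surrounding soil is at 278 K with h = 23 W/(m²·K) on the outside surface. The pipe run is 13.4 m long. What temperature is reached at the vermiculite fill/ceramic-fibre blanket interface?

T ≈ 304 K

Per-layer cylindrical resistances, series-summed:
R_inner film = 1/(h_i·2πr₁L) = 1/(1890×2π×0.115×13.4) = 5.465×10^-5 K/W
R_brass pipe wall = ln(118/115)/(2π×111×13.4) = 2.756×10^-6 K/W
R_vermiculite fill = ln(188/118)/(2π×0.0791×13.4) = 0.06994 K/W
R_ceramic-fibre blanket = ln(207/188)/(2π×0.0731×13.4) = 0.01564 K/W
R_outer film = 1/(h_o·2πr_oL) = 1/(23×2π×0.207×13.4) = 0.002495 K/W
R_total = 0.08813 K/W
Q = ΔT/R_total = 125/0.08813
Q = 1420 W
T_interface = T_inner − Q·ΣR(inner→interface) = 403 − 1420×0.06999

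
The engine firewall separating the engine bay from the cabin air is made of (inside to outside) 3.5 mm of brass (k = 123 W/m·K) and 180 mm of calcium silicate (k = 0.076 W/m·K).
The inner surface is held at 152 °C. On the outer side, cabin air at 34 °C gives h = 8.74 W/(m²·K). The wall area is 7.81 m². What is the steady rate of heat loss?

Using the resistance-network approach (series):
R_brass = L/(kA) = 0.0035/(123×7.81) = 3.643×10^-6 K/W
R_calcium silicate = L/(kA) = 0.18/(0.076×7.81) = 0.3033 K/W
R_outer film = 1/(h_o·A) = 1/(8.74×7.81) = 0.01465 K/W
R_total = 0.3179 K/W
Q = ΔT / R_total = 118 / 0.3179

Q ≈ 371 W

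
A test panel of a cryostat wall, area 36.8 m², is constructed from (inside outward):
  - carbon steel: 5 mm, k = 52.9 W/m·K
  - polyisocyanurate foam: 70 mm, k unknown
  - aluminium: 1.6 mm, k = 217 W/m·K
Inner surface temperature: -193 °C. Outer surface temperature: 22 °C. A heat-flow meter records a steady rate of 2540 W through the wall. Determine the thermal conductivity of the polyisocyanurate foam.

Thermal resistances in series:
R_carbon steel = L/(kA) = 0.005/(52.9×36.8) = 2.568×10^-6 K/W
R_aluminium = L/(kA) = 0.0016/(217×36.8) = 2.004×10^-7 K/W
Sum of known resistances R_other = 2.769×10^-6 K/W
Total R = ΔT/Q = 215/2540 = 0.08465 K/W
R_polyisocyanurate foam = R_total − R_other = 0.08464 K/W
k = L/(R·A) = 0.07/(0.08464×36.8)

k ≈ 0.0225 W/(m·K)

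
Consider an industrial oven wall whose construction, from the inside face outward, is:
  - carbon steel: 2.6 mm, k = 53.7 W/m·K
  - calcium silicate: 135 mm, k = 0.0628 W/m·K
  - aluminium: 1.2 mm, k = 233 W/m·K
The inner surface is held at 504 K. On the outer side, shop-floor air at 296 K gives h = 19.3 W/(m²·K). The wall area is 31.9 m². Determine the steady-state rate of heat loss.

Series thermal resistances:
R_carbon steel = L/(kA) = 0.0026/(53.7×31.9) = 1.518×10^-6 K/W
R_calcium silicate = L/(kA) = 0.135/(0.0628×31.9) = 0.06739 K/W
R_aluminium = L/(kA) = 0.0012/(233×31.9) = 1.614×10^-7 K/W
R_outer film = 1/(h_o·A) = 1/(19.3×31.9) = 0.001624 K/W
R_total = 0.06901 K/W
Q = ΔT / R_total = 208 / 0.06901

Q ≈ 3010 W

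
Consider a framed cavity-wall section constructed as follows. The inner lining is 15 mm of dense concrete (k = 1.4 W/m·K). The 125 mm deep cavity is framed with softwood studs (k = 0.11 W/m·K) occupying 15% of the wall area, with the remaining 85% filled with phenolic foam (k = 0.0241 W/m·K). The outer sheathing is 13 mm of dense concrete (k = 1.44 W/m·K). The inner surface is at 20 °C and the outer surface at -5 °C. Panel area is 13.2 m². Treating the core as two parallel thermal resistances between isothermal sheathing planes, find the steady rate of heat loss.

Sheathing layers in series; stud and cavity paths in parallel between them.
R_inner = 0.015/(1.4×13.2) = 8.117×10^-4 K/W
R_stud  = 0.125/(0.11×0.15×13.2) = 0.5739 K/W
R_cav   = 0.125/(0.0241×0.85×13.2) = 0.4623 K/W
1/R_core = 1/R_stud + 1/R_cav → R_core = 0.256 K/W
R_outer = 0.013/(1.44×13.2) = 6.839×10^-4 K/W
R_total = 0.2575 K/W
Q = ΔT/R_total = 25/0.2575

Q ≈ 97.1 W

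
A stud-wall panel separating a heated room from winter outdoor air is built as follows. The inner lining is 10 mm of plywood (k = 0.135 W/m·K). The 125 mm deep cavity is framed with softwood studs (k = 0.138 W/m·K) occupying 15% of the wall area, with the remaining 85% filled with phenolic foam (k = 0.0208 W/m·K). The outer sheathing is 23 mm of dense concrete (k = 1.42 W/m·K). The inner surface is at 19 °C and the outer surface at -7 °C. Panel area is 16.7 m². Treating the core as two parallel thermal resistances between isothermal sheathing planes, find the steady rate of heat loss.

Sheathing layers in series; stud and cavity paths in parallel between them.
R_inner = 0.01/(0.135×16.7) = 0.004436 K/W
R_stud  = 0.125/(0.138×0.15×16.7) = 0.3616 K/W
R_cav   = 0.125/(0.0208×0.85×16.7) = 0.4234 K/W
1/R_core = 1/R_stud + 1/R_cav → R_core = 0.195 K/W
R_outer = 0.023/(1.42×16.7) = 9.699×10^-4 K/W
R_total = 0.2004 K/W
Q = ΔT/R_total = 26/0.2004

Q ≈ 130 W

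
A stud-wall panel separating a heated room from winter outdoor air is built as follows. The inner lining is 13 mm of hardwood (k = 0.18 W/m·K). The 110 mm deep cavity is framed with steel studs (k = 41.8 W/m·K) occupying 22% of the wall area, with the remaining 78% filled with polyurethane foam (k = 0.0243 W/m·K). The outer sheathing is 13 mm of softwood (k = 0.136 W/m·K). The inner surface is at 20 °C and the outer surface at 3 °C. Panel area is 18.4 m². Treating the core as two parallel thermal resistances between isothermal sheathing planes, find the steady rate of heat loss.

Q ≈ 1740 W

Sheathing layers in series; stud and cavity paths in parallel between them.
R_inner = 0.013/(0.18×18.4) = 0.003925 K/W
R_stud  = 0.11/(41.8×0.22×18.4) = 6.501×10^-4 K/W
R_cav   = 0.11/(0.0243×0.78×18.4) = 0.3154 K/W
1/R_core = 1/R_stud + 1/R_cav → R_core = 6.488×10^-4 K/W
R_outer = 0.013/(0.136×18.4) = 0.005195 K/W
R_total = 0.009769 K/W
Q = ΔT/R_total = 17/0.009769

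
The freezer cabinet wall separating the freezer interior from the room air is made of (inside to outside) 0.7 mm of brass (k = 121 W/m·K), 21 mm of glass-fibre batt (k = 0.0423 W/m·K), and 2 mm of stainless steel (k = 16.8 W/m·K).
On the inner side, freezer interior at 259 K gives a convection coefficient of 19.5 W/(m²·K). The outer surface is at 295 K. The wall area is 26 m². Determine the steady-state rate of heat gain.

Q ≈ 1710 W

Thermal resistances in series:
R_inner film = 1/(h_i·A) = 1/(19.5×26) = 0.001972 K/W
R_brass = L/(kA) = 0.0007/(121×26) = 2.225×10^-7 K/W
R_glass-fibre batt = L/(kA) = 0.021/(0.0423×26) = 0.01909 K/W
R_stainless steel = L/(kA) = 0.002/(16.8×26) = 4.579×10^-6 K/W
R_total = 0.02107 K/W
Q = ΔT / R_total = 36 / 0.02107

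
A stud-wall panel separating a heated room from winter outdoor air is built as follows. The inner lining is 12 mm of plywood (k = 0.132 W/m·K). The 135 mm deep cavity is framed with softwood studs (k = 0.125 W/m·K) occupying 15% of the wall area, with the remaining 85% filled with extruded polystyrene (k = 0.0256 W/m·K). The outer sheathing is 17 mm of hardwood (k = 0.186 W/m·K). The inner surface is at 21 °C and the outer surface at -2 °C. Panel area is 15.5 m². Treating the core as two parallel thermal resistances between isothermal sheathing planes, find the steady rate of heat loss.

Q ≈ 101 W

Sheathing layers in series; stud and cavity paths in parallel between them.
R_inner = 0.012/(0.132×15.5) = 0.005865 K/W
R_stud  = 0.135/(0.125×0.15×15.5) = 0.4645 K/W
R_cav   = 0.135/(0.0256×0.85×15.5) = 0.4003 K/W
1/R_core = 1/R_stud + 1/R_cav → R_core = 0.215 K/W
R_outer = 0.017/(0.186×15.5) = 0.005897 K/W
R_total = 0.2268 K/W
Q = ΔT/R_total = 23/0.2268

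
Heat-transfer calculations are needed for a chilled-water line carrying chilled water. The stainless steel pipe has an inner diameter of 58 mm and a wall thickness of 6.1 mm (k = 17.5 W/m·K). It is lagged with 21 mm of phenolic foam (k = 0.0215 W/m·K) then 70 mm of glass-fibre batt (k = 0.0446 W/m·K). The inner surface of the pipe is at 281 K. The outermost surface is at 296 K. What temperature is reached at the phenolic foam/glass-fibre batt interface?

For a radial system each layer contributes R = ln(r_out/r_in)/(2πkL); films add R = 1/(hA).
R_stainless steel pipe wall = ln(35.1/29)/(2π×17.5×1) = 0.001736 K/W
R_phenolic foam = ln(56.1/35.1)/(2π×0.0215×1) = 3.471 K/W
R_glass-fibre batt = ln(126.1/56.1)/(2π×0.0446×1) = 2.89 K/W
R_total = 6.363 K/W
Q = ΔT/R_total = 15/6.363
Q = 2.36 W/m
T_interface = T_inner + Q·ΣR(inner→interface) = 281 + 2.36×3.473

T ≈ 289 K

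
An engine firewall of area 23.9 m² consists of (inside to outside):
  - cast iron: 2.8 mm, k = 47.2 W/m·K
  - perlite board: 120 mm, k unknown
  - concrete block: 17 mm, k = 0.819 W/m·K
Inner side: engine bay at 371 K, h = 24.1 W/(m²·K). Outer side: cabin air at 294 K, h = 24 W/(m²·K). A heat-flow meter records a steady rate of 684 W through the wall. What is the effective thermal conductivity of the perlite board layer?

Treating each layer as a thermal resistance in series:
R_inner film = 1/(h_i·A) = 1/(24.1×23.9) = 0.001736 K/W
R_cast iron = L/(kA) = 0.0028/(47.2×23.9) = 2.482×10^-6 K/W
R_concrete block = L/(kA) = 0.017/(0.819×23.9) = 8.685×10^-4 K/W
R_outer film = 1/(h_o·A) = 1/(24×23.9) = 0.001743 K/W
Sum of known resistances R_other = 0.00435 K/W
Total R = ΔT/Q = 77/684 = 0.1126 K/W
R_perlite board = R_total − R_other = 0.1082 K/W
k = L/(R·A) = 0.12/(0.1082×23.9)

k ≈ 0.0464 W/(m·K)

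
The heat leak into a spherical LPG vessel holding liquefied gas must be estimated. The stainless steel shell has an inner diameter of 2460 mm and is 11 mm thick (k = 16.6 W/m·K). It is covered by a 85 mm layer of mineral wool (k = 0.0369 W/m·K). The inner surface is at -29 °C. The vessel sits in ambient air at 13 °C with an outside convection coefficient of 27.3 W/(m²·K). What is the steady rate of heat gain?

Spherical conduction: R = (1/r_in − 1/r_out)/(4πk) per layer; series-sum.
R_stainless steel shell = (1/1.23 − 1/1.241)/(4π×16.6) = 3.455×10^-5 K/W
R_mineral wool = (1/1.241 − 1/1.326)/(4π×0.0369) = 0.1114 K/W
R_outer film = 1/(h·4πr_o²) = 1/(27.3×4π×1.326²) = 0.001658 K/W
R_total = 0.1131 K/W
Q = ΔT/R_total = 42/0.1131

Q ≈ 371 W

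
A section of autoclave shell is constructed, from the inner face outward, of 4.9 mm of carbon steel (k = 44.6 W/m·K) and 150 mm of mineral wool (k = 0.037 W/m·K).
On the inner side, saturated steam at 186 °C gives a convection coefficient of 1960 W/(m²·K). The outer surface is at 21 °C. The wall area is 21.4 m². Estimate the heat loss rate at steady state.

Using the resistance-network approach (series):
R_inner film = 1/(h_i·A) = 1/(1960×21.4) = 2.384×10^-5 K/W
R_carbon steel = L/(kA) = 0.0049/(44.6×21.4) = 5.134×10^-6 K/W
R_mineral wool = L/(kA) = 0.15/(0.037×21.4) = 0.1894 K/W
R_total = 0.1895 K/W
Q = ΔT / R_total = 165 / 0.1895

Q ≈ 871 W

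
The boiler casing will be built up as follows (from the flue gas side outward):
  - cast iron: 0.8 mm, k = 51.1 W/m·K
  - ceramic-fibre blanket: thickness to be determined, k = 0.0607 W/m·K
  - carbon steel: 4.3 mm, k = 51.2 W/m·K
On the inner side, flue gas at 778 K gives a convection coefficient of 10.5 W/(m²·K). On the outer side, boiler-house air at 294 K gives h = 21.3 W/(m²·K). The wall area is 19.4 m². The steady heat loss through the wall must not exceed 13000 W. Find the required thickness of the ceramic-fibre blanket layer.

L ≈ 35.2 mm

Treating each layer as a thermal resistance in series:
R_inner film = 1/(h_i·A) = 1/(10.5×19.4) = 0.004909 K/W
R_cast iron = L/(kA) = 0.0008/(51.1×19.4) = 8.07×10^-7 K/W
R_carbon steel = L/(kA) = 0.0043/(51.2×19.4) = 4.329×10^-6 K/W
R_outer film = 1/(h_o·A) = 1/(21.3×19.4) = 0.00242 K/W
Sum of the known resistances R_other = 0.007334 K/W
Required total resistance R_tot = ΔT/Q_allow = 484/13000 = 0.03723 K/W
R_ceramic-fibre blanket = R_tot − R_other = 0.0299 K/W
L = R·k·A = 0.0299×0.0607×19.4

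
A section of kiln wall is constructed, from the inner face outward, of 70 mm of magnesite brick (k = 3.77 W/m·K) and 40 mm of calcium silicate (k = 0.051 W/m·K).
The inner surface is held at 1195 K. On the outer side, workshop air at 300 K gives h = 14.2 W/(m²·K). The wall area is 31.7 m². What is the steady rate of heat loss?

Series thermal resistances:
R_magnesite brick = L/(kA) = 0.07/(3.77×31.7) = 5.857×10^-4 K/W
R_calcium silicate = L/(kA) = 0.04/(0.051×31.7) = 0.02474 K/W
R_outer film = 1/(h_o·A) = 1/(14.2×31.7) = 0.002222 K/W
R_total = 0.02755 K/W
Q = ΔT / R_total = 895 / 0.02755

Q ≈ 32500 W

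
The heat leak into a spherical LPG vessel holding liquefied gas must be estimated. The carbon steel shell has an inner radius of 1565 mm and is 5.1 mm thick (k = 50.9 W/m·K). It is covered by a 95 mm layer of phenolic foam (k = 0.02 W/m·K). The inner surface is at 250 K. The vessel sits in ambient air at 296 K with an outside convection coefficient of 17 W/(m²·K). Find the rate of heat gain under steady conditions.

Spherical conduction: R = (1/r_in − 1/r_out)/(4πk) per layer; series-sum.
R_carbon steel shell = (1/1.565 − 1/1.5701)/(4π×50.9) = 3.245×10^-6 K/W
R_phenolic foam = (1/1.5701 − 1/1.6651)/(4π×0.02) = 0.1446 K/W
R_outer film = 1/(h·4πr_o²) = 1/(17×4π×1.6651²) = 0.001688 K/W
R_total = 0.1463 K/W
Q = ΔT/R_total = 46/0.1463

Q ≈ 314 W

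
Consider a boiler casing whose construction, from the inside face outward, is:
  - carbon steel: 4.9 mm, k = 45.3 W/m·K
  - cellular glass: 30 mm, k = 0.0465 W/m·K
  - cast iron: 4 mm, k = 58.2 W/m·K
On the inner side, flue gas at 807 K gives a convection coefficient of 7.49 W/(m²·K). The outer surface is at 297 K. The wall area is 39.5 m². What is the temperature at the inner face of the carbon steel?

T ≈ 720 K

Treating each layer as a thermal resistance in series:
R_inner film = 1/(h_i·A) = 1/(7.49×39.5) = 0.00338 K/W
R_carbon steel = L/(kA) = 0.0049/(45.3×39.5) = 2.738×10^-6 K/W
R_cellular glass = L/(kA) = 0.03/(0.0465×39.5) = 0.01633 K/W
R_cast iron = L/(kA) = 0.004/(58.2×39.5) = 1.74×10^-6 K/W
R_total = 0.01972 K/W;  Q = ΔT/R_total = 510/0.01972 = 25870 W
T_interface = T_inner − Q·ΣR(inner→interface) = 807 − 25900×0.00338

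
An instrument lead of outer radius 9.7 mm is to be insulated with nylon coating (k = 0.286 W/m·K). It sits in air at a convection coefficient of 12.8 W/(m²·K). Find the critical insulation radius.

r_cr ≈ 22.3 mm

For a cylinder r_cr = k/h = 0.286/12.8
r_cr = 22.3 mm; since the bare radius (9.7 mm) is below r_cr, adding a thin layer of insulation will *increase* heat loss.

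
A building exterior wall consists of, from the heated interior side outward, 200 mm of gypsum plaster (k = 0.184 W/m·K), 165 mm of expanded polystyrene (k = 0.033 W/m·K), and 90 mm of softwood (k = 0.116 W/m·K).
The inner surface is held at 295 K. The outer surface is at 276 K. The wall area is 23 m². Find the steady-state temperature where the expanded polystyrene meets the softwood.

Model the wall as resistances in series:
R_gypsum plaster = L/(kA) = 0.2/(0.184×23) = 0.04726 K/W
R_expanded polystyrene = L/(kA) = 0.165/(0.033×23) = 0.2174 K/W
R_softwood = L/(kA) = 0.09/(0.116×23) = 0.03373 K/W
R_total = 0.2984 K/W;  Q = ΔT/R_total = 19/0.2984 = 63.68 W
T_interface = T_inner − Q·ΣR(inner→interface) = 295 − 63.7×0.2647

T ≈ 278 K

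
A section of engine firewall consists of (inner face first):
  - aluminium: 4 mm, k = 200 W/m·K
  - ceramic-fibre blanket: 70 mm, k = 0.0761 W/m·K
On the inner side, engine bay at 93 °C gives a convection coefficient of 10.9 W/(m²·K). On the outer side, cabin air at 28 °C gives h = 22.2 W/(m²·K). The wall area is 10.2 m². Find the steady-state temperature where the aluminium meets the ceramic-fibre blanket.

Series thermal resistances:
R_inner film = 1/(h_i·A) = 1/(10.9×10.2) = 0.008994 K/W
R_aluminium = L/(kA) = 0.004/(200×10.2) = 1.961×10^-6 K/W
R_ceramic-fibre blanket = L/(kA) = 0.07/(0.0761×10.2) = 0.09018 K/W
R_outer film = 1/(h_o·A) = 1/(22.2×10.2) = 0.004416 K/W
R_total = 0.1036 K/W;  Q = ΔT/R_total = 65/0.1036 = 627.5 W
T_interface = T_inner − Q·ΣR(inner→interface) = 93 − 627×0.008996

T ≈ 87.4 °C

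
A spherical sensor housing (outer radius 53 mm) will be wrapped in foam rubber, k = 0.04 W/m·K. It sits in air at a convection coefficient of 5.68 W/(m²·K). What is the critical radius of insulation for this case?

For a sphere r_cr = 2k/h = 2×0.04/5.68
r_cr = 14.1 mm; since the bare radius (53 mm) is above r_cr, any added insulation will reduce heat loss.

r_cr ≈ 14.1 mm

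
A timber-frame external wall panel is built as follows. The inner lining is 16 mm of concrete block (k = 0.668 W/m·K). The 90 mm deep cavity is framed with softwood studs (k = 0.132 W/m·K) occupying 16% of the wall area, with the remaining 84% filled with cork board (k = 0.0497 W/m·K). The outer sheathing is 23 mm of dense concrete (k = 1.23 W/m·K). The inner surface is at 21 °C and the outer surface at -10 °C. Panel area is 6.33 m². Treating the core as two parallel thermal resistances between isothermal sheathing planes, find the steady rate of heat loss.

Q ≈ 133 W

Sheathing layers in series; stud and cavity paths in parallel between them.
R_inner = 0.016/(0.668×6.33) = 0.003784 K/W
R_stud  = 0.09/(0.132×0.16×6.33) = 0.6732 K/W
R_cav   = 0.09/(0.0497×0.84×6.33) = 0.3406 K/W
1/R_core = 1/R_stud + 1/R_cav → R_core = 0.2262 K/W
R_outer = 0.023/(1.23×6.33) = 0.002954 K/W
R_total = 0.2329 K/W
Q = ΔT/R_total = 31/0.2329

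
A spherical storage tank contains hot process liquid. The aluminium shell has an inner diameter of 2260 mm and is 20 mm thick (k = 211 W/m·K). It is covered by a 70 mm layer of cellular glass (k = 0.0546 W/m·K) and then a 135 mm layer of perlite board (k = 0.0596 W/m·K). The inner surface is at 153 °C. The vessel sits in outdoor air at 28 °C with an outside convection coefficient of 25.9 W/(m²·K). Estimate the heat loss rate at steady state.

Q ≈ 681 W

For a spherical shell R = (1/r₁ − 1/r₂)/(4πk); film R = 1/(h·4πr²). In series:
R_aluminium shell = (1/1.13 − 1/1.15)/(4π×211) = 5.804×10^-6 K/W
R_cellular glass = (1/1.15 − 1/1.22)/(4π×0.0546) = 0.07272 K/W
R_perlite board = (1/1.22 − 1/1.355)/(4π×0.0596) = 0.109 K/W
R_outer film = 1/(h·4πr_o²) = 1/(25.9×4π×1.355²) = 0.001673 K/W
R_total = 0.1834 K/W
Q = ΔT/R_total = 125/0.1834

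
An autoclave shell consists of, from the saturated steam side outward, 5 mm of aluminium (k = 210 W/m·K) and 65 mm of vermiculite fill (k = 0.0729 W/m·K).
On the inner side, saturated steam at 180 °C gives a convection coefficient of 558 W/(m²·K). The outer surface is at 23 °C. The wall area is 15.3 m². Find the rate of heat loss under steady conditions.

Q ≈ 2690 W

Using the resistance-network approach (series):
R_inner film = 1/(h_i·A) = 1/(558×15.3) = 1.171×10^-4 K/W
R_aluminium = L/(kA) = 0.005/(210×15.3) = 1.556×10^-6 K/W
R_vermiculite fill = L/(kA) = 0.065/(0.0729×15.3) = 0.05828 K/W
R_total = 0.0584 K/W
Q = ΔT / R_total = 157 / 0.0584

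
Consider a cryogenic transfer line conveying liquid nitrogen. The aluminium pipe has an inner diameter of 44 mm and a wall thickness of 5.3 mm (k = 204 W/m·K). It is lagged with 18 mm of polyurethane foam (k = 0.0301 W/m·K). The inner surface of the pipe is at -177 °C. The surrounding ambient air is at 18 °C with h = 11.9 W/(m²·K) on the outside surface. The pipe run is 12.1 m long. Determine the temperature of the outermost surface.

For a radial system each layer contributes R = ln(r_out/r_in)/(2πkL); films add R = 1/(hA).
R_aluminium pipe wall = ln(27.3/22)/(2π×204×12.1) = 1.392×10^-5 K/W
R_polyurethane foam = ln(45.3/27.3)/(2π×0.0301×12.1) = 0.2213 K/W
R_outer film = 1/(h_o·2πr_oL) = 1/(11.9×2π×0.0453×12.1) = 0.0244 K/W
R_total = 0.2457 K/W
Q = ΔT/R_total = 195/0.2457
Q = 794 W
T_interface = T_inner + Q·ΣR(inner→interface) = -177 + 794×0.2213

T ≈ -1.36 °C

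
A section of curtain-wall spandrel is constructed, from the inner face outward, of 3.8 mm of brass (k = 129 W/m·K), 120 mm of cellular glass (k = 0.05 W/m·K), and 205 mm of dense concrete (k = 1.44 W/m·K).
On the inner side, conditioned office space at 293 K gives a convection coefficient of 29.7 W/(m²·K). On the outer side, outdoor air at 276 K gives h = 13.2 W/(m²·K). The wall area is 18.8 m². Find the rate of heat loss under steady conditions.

Model the wall as resistances in series:
R_inner film = 1/(h_i·A) = 1/(29.7×18.8) = 0.001791 K/W
R_brass = L/(kA) = 0.0038/(129×18.8) = 1.567×10^-6 K/W
R_cellular glass = L/(kA) = 0.12/(0.05×18.8) = 0.1277 K/W
R_dense concrete = L/(kA) = 0.205/(1.44×18.8) = 0.007572 K/W
R_outer film = 1/(h_o·A) = 1/(13.2×18.8) = 0.00403 K/W
R_total = 0.1411 K/W
Q = ΔT / R_total = 17 / 0.1411

Q ≈ 121 W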